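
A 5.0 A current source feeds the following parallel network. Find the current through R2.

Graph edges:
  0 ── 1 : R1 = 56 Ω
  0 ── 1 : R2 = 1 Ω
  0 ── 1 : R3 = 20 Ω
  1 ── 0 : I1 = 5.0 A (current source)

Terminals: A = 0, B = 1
All resistors sit directly between nodes 0 and 1, so they are in parallel and share one voltage V; the full source current 5 A splits among them.
1/R_par = 1/56 + 1/1 + 1/20 = 1.068 S  =>  R_par = 0.9365 Ω
V = I × R_par = 5 × 0.9365 = 4.682 V
I_R2 = V/R2 = 4.682/1 = 4.682 A

Final answer: 4.682 A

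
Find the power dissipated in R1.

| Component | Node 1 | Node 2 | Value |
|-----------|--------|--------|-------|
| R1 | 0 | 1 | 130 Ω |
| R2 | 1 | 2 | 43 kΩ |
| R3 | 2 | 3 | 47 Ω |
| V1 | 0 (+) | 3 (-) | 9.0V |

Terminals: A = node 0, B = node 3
Nodal analysis, taking node 3 as the 0 V reference.
Source V1 fixes V_0 = 9 V.
KCL at each unknown node (sum of currents leaving = 0; resistances in Ω):
  Node 1: (V_1 - 9)/130 + (V_1 - V_2)/43000 = 0
  Node 2: (V_2 - V_1)/43000 + (V_2 - 0)/47 = 0
Collecting terms (coefficients in siemens):
  0.007716·V_1 - 0.00002326·V_2 = 0.06923
  0.0213·V_2 - 0.00002326·V_1 = 0
Determinant D = (0.007716)(0.0213) - (-0.00002326)(-0.00002326) = 0.0001643
V_1 = [(0.06923)(0.0213) - (-0.00002326)(0)]/D = 8.973 V
V_2 = [(0.007716)(0) - (0.06923)(-0.00002326)]/D = 0.009797 V
I_R1 = (V_0 - V_1)/R1 = (9 - 8.973)/130 = 0.0002084 A
P_R1 = I_R1² × R1 = (0.0002084)² × 130 = 0.000005648 W

Final answer: 5.648e-06 W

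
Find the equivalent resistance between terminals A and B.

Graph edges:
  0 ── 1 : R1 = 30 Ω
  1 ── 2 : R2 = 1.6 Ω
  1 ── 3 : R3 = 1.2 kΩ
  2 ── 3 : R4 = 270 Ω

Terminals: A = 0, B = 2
Reduce the network between node 0 (A) and node 2 (B) by series/parallel combination:
  Rs1 = R3 + R4 (series, joined only at node 3) = 1200 + 270 = 1470 Ω
  Rp1 = R2 ‖ Rs1 (parallel, both between nodes 1 and 2) = 1/(1/1.6 + 1/1470) = 1.598 Ω
  Rs2 = R1 + Rp1 (series, joined only at node 1) = 30 + 1.598 = 31.6 Ω
R_eq = 31.6 Ω

Final answer: 31.6 Ω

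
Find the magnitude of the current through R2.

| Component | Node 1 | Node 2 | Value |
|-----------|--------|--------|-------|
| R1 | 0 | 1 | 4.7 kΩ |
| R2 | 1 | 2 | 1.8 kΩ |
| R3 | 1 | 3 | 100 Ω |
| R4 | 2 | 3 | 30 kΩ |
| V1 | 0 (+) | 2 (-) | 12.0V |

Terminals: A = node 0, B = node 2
Nodal analysis, taking node 2 as the 0 V reference.
Source V1 fixes V_0 = 12 V.
KCL at each unknown node (sum of currents leaving = 0; resistances in Ω):
  Node 1: (V_1 - 12)/4700 + (V_1 - 0)/1800 + (V_1 - V_3)/100 = 0
  Node 3: (V_3 - V_1)/100 + (V_3 - 0)/30000 = 0
Collecting terms (coefficients in siemens):
  0.01077·V_1 - 0.01·V_3 = 0.002553
  0.01003·V_3 - 0.01·V_1 = 0
Determinant D = (0.01077)(0.01003) - (-0.01)(-0.01) = 0.000008042
V_1 = [(0.002553)(0.01003) - (-0.01)(0)]/D = 3.185 V
V_3 = [(0.01077)(0) - (0.002553)(-0.01)]/D = 3.175 V
I_R2 = (V_1 - V_2)/R2 = (3.185 - 0)/1800 = 0.00177 A
|I_R2| = 0.00177 A

Final answer: |I_R2| = 0.00177 A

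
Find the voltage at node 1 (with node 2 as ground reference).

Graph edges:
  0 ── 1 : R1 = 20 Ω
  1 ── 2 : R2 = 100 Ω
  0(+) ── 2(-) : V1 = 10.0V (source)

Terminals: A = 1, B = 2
Nodal analysis, taking node 2 as the 0 V reference.
Source V1 fixes V_0 = 10 V.
KCL at each unknown node (sum of currents leaving = 0; resistances in Ω):
  Node 1: (V_1 - 10)/20 + (V_1 - 0)/100 = 0
Collecting terms: 0.06 × V_1 = 0.5  =>  V_1 = 8.333 V
The requested potential is V_1 = 8.333 V.

Final answer: V_1 = 8.333 V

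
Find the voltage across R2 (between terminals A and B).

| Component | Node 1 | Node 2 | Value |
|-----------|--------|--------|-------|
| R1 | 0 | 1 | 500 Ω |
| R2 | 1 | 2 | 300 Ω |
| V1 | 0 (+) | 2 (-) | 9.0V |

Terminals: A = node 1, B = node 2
R1 and R2 are in series across V1 (node 0 → node 1 → node 2), and the output A–B is taken across R2, so this is a voltage divider.
Series current: I = V1/(R1 + R2) = 9/(500 + 300) = 9/800 = 0.01125 A
V_R2 = I × R2 = V1 × R2/(R1 + R2) = 9 × 300/800 = 3.375 V

Final answer: 3.375 V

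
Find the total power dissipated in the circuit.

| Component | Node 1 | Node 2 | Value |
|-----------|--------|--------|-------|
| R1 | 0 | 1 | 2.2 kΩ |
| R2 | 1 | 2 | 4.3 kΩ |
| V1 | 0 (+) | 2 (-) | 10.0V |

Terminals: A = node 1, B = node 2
Nodal analysis, taking node 2 as the 0 V reference.
Source V1 fixes V_0 = 10 V.
KCL at each unknown node (sum of currents leaving = 0; resistances in Ω):
  Node 1: (V_1 - 10)/2200 + (V_1 - 0)/4300 = 0
Collecting terms: 0.0006871 × V_1 = 0.004545  =>  V_1 = 6.615 V
Power in each resistor, P = (ΔV)²/R:
  P_R1 = (10 - 6.615)²/2200 = 0.005207 W
  P_R2 = (6.615 - 0)²/4300 = 0.01018 W
P_total = P_R1 + P_R2 = 0.01538 W

Final answer: 0.01538 W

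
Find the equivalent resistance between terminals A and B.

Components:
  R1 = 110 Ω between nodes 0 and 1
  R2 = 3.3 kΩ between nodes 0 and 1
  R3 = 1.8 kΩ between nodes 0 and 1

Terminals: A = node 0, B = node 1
Reduce the network between node 0 (A) and node 1 (B) by series/parallel combination:
  Rp1 = R1 ‖ R2 ‖ R3 (parallel, all between nodes 0 and 1) = 1/(1/110 + 1/3300 + 1/1800) = 100.5 Ω
R_eq = 100.5 Ω

Final answer: 100.5 Ω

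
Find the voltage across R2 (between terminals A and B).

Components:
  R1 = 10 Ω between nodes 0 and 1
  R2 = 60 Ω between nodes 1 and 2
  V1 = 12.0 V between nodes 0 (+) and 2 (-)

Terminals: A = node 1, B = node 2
R1 and R2 are in series across V1 (node 0 → node 1 → node 2), and the output A–B is taken across R2, so this is a voltage divider.
Series current: I = V1/(R1 + R2) = 12/(10 + 60) = 12/70 = 0.1714 A
V_R2 = I × R2 = V1 × R2/(R1 + R2) = 12 × 60/70 = 10.29 V

Final answer: 10.29 V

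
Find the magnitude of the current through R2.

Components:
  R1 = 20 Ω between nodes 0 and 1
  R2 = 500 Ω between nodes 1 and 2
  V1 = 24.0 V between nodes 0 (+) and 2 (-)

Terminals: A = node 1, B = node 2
Nodal analysis, taking node 2 as the 0 V reference.
Source V1 fixes V_0 = 24 V.
KCL at each unknown node (sum of currents leaving = 0; resistances in Ω):
  Node 1: (V_1 - 24)/20 + (V_1 - 0)/500 = 0
Collecting terms: 0.052 × V_1 = 1.2  =>  V_1 = 23.08 V
I_R2 = (V_1 - V_2)/R2 = (23.08 - 0)/500 = 0.04615 A
|I_R2| = 0.04615 A

Final answer: |I_R2| = 0.04615 A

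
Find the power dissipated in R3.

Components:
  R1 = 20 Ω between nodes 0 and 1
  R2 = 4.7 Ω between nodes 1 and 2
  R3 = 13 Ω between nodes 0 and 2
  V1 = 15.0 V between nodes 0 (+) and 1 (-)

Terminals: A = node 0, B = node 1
Nodal analysis, taking node 1 as the 0 V reference.
Source V1 fixes V_0 = 15 V.
KCL at each unknown node (sum of currents leaving = 0; resistances in Ω):
  Node 2: (V_2 - 0)/4.7 + (V_2 - 15)/13 = 0
Collecting terms: 0.2897 × V_2 = 1.154  =>  V_2 = 3.983 V
I_R3 = (V_0 - V_2)/R3 = (15 - 3.983)/13 = 0.8475 A
P_R3 = I_R3² × R3 = (0.8475)² × 13 = 9.336 W

Final answer: 9.336 W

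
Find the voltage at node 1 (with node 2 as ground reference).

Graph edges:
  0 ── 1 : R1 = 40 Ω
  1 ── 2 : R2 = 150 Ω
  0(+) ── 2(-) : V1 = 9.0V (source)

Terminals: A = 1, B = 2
Nodal analysis, taking node 2 as the 0 V reference.
Source V1 fixes V_0 = 9 V.
KCL at each unknown node (sum of currents leaving = 0; resistances in Ω):
  Node 1: (V_1 - 9)/40 + (V_1 - 0)/150 = 0
Collecting terms: 0.03167 × V_1 = 0.225  =>  V_1 = 7.105 V
The requested potential is V_1 = 7.105 V.

Final answer: V_1 = 7.105 V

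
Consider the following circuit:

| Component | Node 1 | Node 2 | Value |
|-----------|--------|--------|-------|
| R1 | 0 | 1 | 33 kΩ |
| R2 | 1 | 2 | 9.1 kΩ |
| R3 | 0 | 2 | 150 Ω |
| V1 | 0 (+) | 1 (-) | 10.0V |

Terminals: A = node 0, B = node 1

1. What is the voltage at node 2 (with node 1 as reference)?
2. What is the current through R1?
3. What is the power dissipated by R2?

Nodal analysis, taking node 1 as the 0 V reference.
Source V1 fixes V_0 = 10 V.
KCL at each unknown node (sum of currents leaving = 0; resistances in Ω):
  Node 2: (V_2 - 0)/9100 + (V_2 - 10)/150 = 0
Collecting terms: 0.006777 × V_2 = 0.06667  =>  V_2 = 9.838 V
Part 1:
  Read off the nodal solution: V_2 = 9.838 V
Part 2:
  I_R1 = (V_0 - V_1)/R1 = (10 - 0)/33000 = 0.000303 A
  Magnitude: I_R1 = 0.000303 A
Part 3:
  I_R2 = (V_1 - V_2)/R2 = (0 - 9.838)/9100 = -0.001081 A
  P_R2 = I_R2² × R2 = (-0.001081)² × 9100 = 0.01064 W

Final answers:
1. V_2 = 9.838 V
2. I_R1 = 0.000303 A
3. P_R2 = 0.01064 W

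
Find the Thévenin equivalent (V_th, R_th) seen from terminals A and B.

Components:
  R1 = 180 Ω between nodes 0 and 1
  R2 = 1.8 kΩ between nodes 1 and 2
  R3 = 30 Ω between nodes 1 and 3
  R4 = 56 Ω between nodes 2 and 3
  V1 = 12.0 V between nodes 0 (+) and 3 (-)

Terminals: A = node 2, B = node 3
Step 1 — V_th is the open-circuit voltage V_A - V_B (nothing connected across the terminals).
Nodal analysis, taking node 3 as the 0 V reference.
Source V1 fixes V_0 = 12 V.
KCL at each unknown node (sum of currents leaving = 0; resistances in Ω):
  Node 1: (V_1 - 12)/180 + (V_1 - V_2)/1800 + (V_1 - 0)/30 = 0
  Node 2: (V_2 - V_1)/1800 + (V_2 - 0)/56 = 0
Collecting terms (coefficients in siemens):
  0.03944·V_1 - 0.0005556·V_2 = 0.06667
  0.01841·V_2 - 0.0005556·V_1 = 0
Determinant D = (0.03944)(0.01841) - (-0.0005556)(-0.0005556) = 0.000726
V_1 = [(0.06667)(0.01841) - (-0.0005556)(0)]/D = 1.691 V
V_2 = [(0.03944)(0) - (0.06667)(-0.0005556)]/D = 0.05102 V
V_th = V_2 - V_3 = 0.05102 - 0 = 0.05102 V
Step 2 — R_th: zero the source — replace V1 by a short circuit (node 3 merges into node 0) — and find the resistance seen between A (node 2) and B (node 0).
Reduce the network between node 2 (A) and node 0 (B) by series/parallel combination:
  Rp1 = R1 ‖ R3 (parallel, both between nodes 0 and 1) = 1/(1/180 + 1/30) = 25.71 Ω
  Rs1 = R2 + Rp1 (series, joined only at node 1) = 1800 + 25.71 = 1826 Ω
  Rp2 = R4 ‖ Rs1 (parallel, both between nodes 0 and 2) = 1/(1/56 + 1/1826) = 54.33 Ω
R_th = 54.33 Ω

Final answer: V_th = 0.05102 V, R_th = 54.33 Ω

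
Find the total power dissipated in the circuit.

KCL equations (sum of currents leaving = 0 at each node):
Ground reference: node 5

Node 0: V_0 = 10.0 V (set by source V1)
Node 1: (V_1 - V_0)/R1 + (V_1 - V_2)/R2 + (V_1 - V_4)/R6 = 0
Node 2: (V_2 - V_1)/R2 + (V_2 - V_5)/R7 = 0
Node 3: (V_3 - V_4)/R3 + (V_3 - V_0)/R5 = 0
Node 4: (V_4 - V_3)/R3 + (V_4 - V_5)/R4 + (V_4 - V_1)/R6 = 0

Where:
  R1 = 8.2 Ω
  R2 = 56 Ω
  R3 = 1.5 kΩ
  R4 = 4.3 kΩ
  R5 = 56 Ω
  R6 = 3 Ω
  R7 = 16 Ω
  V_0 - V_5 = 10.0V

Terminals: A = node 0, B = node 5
Nodal analysis, taking node 5 as the 0 V reference.
Source V1 fixes V_0 = 10 V.
KCL at each unknown node (sum of currents leaving = 0; resistances in Ω):
  Node 1: (V_1 - 10)/8.2 + (V_1 - V_2)/56 + (V_1 - V_4)/3 = 0
  Node 2: (V_2 - V_1)/56 + (V_2 - 0)/16 = 0
  Node 3: (V_3 - V_4)/1500 + (V_3 - 10)/56 = 0
  Node 4: (V_4 - V_3)/1500 + (V_4 - 0)/4300 + (V_4 - V_1)/3 = 0
Collecting terms (coefficients in siemens):
  0.4731·V_1 - 0.01786·V_2 - 0.3333·V_4 = 1.22
  0.08036·V_2 - 0.01786·V_1 = 0
  0.01852·V_3 - 0.0006667·V_4 = 0.1786
  0.3342·V_4 - 0.3333·V_1 - 0.0006667·V_3 = 0
Solving these 4 simultaneous equations (Gaussian elimination) gives:
  V_1 = 8.967 V, V_2 = 1.993 V, V_3 = 9.963 V, V_4 = 8.963 V
Power in each resistor, P = (ΔV)²/R:
  P_R1 = (10 - 8.967)²/8.2 = 0.1301 W
  P_R2 = (8.967 - 1.993)²/56 = 0.8686 W
  P_R3 = (9.963 - 8.963)²/1500 = 0.0006664 W
  P_R4 = (8.963 - 0)²/4300 = 0.01868 W
  P_R5 = (10 - 9.963)²/56 = 0.00002488 W
  P_R6 = (8.967 - 8.963)²/3 = 0.000006031 W
  P_R7 = (1.993 - 0)²/16 = 0.2482 W
P_total = P_R1 + P_R2 + P_R3 + P_R4 + P_R5 + P_R6 + P_R7 = 1.266 W

Final answer: 1.266 W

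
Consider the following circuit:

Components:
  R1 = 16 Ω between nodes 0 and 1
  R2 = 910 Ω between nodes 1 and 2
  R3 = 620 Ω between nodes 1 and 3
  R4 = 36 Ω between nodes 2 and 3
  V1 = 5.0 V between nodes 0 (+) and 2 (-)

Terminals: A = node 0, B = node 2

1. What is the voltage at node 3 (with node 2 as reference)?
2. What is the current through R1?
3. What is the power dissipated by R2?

Nodal analysis, taking node 2 as the 0 V reference.
Source V1 fixes V_0 = 5 V.
KCL at each unknown node (sum of currents leaving = 0; resistances in Ω):
  Node 1: (V_1 - 5)/16 + (V_1 - 0)/910 + (V_1 - V_3)/620 = 0
  Node 3: (V_3 - V_1)/620 + (V_3 - 0)/36 = 0
Collecting terms (coefficients in siemens):
  0.06521·V_1 - 0.001613·V_3 = 0.3125
  0.02939·V_3 - 0.001613·V_1 = 0
Determinant D = (0.06521)(0.02939) - (-0.001613)(-0.001613) = 0.001914
V_1 = [(0.3125)(0.02939) - (-0.001613)(0)]/D = 4.799 V
V_3 = [(0.06521)(0) - (0.3125)(-0.001613)]/D = 0.2633 V
Part 1:
  Read off the nodal solution: V_3 = 0.2633 V
Part 2:
  I_R1 = (V_0 - V_1)/R1 = (5 - 4.799)/16 = 0.01259 A
  Magnitude: I_R1 = 0.01259 A
Part 3:
  I_R2 = (V_1 - V_2)/R2 = (4.799 - 0)/910 = 0.005273 A
  P_R2 = I_R2² × R2 = (0.005273)² × 910 = 0.0253 W

Final answers:
1. V_3 = 0.2633 V
2. I_R1 = 0.01259 A
3. P_R2 = 0.0253 W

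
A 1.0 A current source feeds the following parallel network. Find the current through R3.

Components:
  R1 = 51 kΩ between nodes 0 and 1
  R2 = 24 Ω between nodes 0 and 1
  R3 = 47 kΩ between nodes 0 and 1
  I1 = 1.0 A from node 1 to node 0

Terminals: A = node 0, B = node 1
All resistors sit directly between nodes 0 and 1, so they are in parallel and share one voltage V; the full source current 1 A splits among them.
1/R_par = 1/51000 + 1/24 + 1/47000 = 0.04171 S  =>  R_par = 23.98 Ω
V = I × R_par = 1 × 23.98 = 23.98 V
I_R3 = V/R3 = 23.98/47000 = 0.0005101 A

Final answer: 0.0005101 A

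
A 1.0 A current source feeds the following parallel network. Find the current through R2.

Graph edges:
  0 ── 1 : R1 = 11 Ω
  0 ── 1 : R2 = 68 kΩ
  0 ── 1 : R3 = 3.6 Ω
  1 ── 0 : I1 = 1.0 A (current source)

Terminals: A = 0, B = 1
All resistors sit directly between nodes 0 and 1, so they are in parallel and share one voltage V; the full source current 1 A splits among them.
1/R_par = 1/11 + 1/68000 + 1/3.6 = 0.3687 S  =>  R_par = 2.712 Ω
V = I × R_par = 1 × 2.712 = 2.712 V
I_R2 = V/R2 = 2.712/68000 = 0.00003989 A

Final answer: 3.989e-05 A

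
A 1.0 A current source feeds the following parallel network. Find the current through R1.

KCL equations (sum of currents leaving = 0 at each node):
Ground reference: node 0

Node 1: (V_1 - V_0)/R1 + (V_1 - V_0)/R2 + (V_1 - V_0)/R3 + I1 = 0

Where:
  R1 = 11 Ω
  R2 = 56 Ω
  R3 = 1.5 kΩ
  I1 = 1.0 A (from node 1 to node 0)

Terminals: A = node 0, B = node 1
All resistors sit directly between nodes 0 and 1, so they are in parallel and share one voltage V; the full source current 1 A splits among them.
1/R_par = 1/11 + 1/56 + 1/1500 = 0.1094 S  =>  R_par = 9.138 Ω
V = I × R_par = 1 × 9.138 = 9.138 V
I_R1 = V/R1 = 9.138/11 = 0.8307 A

Final answer: 0.8307 A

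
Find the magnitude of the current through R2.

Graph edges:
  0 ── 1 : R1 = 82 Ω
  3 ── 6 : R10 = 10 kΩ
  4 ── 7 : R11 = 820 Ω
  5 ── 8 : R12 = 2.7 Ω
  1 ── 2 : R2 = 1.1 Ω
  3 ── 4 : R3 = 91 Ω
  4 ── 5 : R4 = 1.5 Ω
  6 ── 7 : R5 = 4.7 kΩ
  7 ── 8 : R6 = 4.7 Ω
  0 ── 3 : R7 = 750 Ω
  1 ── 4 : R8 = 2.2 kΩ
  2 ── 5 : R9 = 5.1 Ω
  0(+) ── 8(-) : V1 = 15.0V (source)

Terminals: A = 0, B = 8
Nodal analysis, taking node 8 as the 0 V reference.
Source V1 fixes V_0 = 15 V.
KCL at each unknown node (sum of currents leaving = 0; resistances in Ω):
  Node 1: (V_1 - 15)/82 + (V_1 - V_2)/1.1 + (V_1 - V_4)/2200 = 0
  Node 2: (V_2 - V_1)/1.1 + (V_2 - V_5)/5.1 = 0
  Node 3: (V_3 - V_4)/91 + (V_3 - 15)/750 + (V_3 - V_6)/10000 = 0
  Node 4: (V_4 - V_3)/91 + (V_4 - V_5)/1.5 + (V_4 - V_1)/2200 + (V_4 - V_7)/820 = 0
  Node 5: (V_5 - V_4)/1.5 + (V_5 - V_2)/5.1 + (V_5 - 0)/2.7 = 0
  Node 6: (V_6 - V_7)/4700 + (V_6 - V_3)/10000 = 0
  Node 7: (V_7 - V_6)/4700 + (V_7 - 0)/4.7 + (V_7 - V_4)/820 = 0
Collecting terms (coefficients in siemens):
  0.9217·V_1 - 0.9091·V_2 - 0.0004545·V_4 = 0.1829
  1.105·V_2 - 0.9091·V_1 - 0.1961·V_5 = 0
  0.01242·V_3 - 0.01099·V_4 - 0.0001·V_6 = 0.02
  0.6793·V_4 - 0.0004545·V_1 - 0.01099·V_3 - 0.6667·V_5 - 0.00122·V_7 = 0
  1.233·V_5 - 0.1961·V_2 - 0.6667·V_4 = 0
  0.0003128·V_6 - 0.0001·V_3 - 0.0002128·V_7 = 0
  0.2142·V_7 - 0.00122·V_4 - 0.0002128·V_6 = 0
Solving these 7 simultaneous equations (Gaussian elimination) gives:
  V_1 = 1.506 V, V_2 = 1.326 V, V_3 = 2.07 V, V_4 = 0.5142 V
  V_5 = 0.4888 V, V_6 = 0.6643 V, V_7 = 0.003587 V
I_R2 = (V_1 - V_2)/R2 = (1.506 - 1.326)/1.1 = 0.1641 A
|I_R2| = 0.1641 A

Final answer: |I_R2| = 0.1641 A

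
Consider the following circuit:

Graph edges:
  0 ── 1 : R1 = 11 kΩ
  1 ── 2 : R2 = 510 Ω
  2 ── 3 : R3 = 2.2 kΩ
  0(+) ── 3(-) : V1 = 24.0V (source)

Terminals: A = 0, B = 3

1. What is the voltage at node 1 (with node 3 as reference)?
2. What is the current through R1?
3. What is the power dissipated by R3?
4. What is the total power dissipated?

Nodal analysis, taking node 3 as the 0 V reference.
Source V1 fixes V_0 = 24 V.
KCL at each unknown node (sum of currents leaving = 0; resistances in Ω):
  Node 1: (V_1 - 24)/11000 + (V_1 - V_2)/510 = 0
  Node 2: (V_2 - V_1)/510 + (V_2 - 0)/2200 = 0
Collecting terms (coefficients in siemens):
  0.002052·V_1 - 0.001961·V_2 = 0.002182
  0.002415·V_2 - 0.001961·V_1 = 0
Determinant D = (0.002052)(0.002415) - (-0.001961)(-0.001961) = 0.000001111
V_1 = [(0.002182)(0.002415) - (-0.001961)(0)]/D = 4.744 V
V_2 = [(0.002052)(0) - (0.002182)(-0.001961)]/D = 3.851 V
Part 1:
  Read off the nodal solution: V_1 = 4.744 V
Part 2:
  I_R1 = (V_0 - V_1)/R1 = (24 - 4.744)/11000 = 0.001751 A
  Magnitude: I_R1 = 0.001751 A
Part 3:
  I_R3 = (V_2 - V_3)/R3 = (3.851 - 0)/2200 = 0.001751 A
  P_R3 = I_R3² × R3 = (0.001751)² × 2200 = 0.006742 W
Part 4:
  Power in each resistor, P = (ΔV)²/R:
    P_R1 = (24 - 4.744)²/11000 = 0.03371 W
    P_R2 = (4.744 - 3.851)²/510 = 0.001563 W
    P_R3 = (3.851 - 0)²/2200 = 0.006742 W
  P_total = P_R1 + P_R2 + P_R3 = 0.04201 W

Final answers:
1. V_1 = 4.744 V
2. I_R1 = 0.001751 A
3. P_R3 = 0.006742 W
4. P_total = 0.04201 W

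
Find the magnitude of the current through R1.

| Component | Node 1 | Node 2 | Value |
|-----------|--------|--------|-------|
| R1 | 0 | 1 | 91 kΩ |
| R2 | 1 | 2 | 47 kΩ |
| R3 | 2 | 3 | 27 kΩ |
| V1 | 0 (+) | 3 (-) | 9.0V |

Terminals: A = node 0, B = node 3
Nodal analysis, taking node 3 as the 0 V reference.
Source V1 fixes V_0 = 9 V.
KCL at each unknown node (sum of currents leaving = 0; resistances in Ω):
  Node 1: (V_1 - 9)/91000 + (V_1 - V_2)/47000 = 0
  Node 2: (V_2 - V_1)/47000 + (V_2 - 0)/27000 = 0
Collecting terms (coefficients in siemens):
  0.00003227·V_1 - 0.00002128·V_2 = 0.0000989
  0.00005831·V_2 - 0.00002128·V_1 = 0
Determinant D = (0.00003227)(0.00005831) - (-0.00002128)(-0.00002128) = 0.000000001429
V_1 = [(0.0000989)(0.00005831) - (-0.00002128)(0)]/D = 4.036 V
V_2 = [(0.00003227)(0) - (0.0000989)(-0.00002128)]/D = 1.473 V
I_R1 = (V_0 - V_1)/R1 = (9 - 4.036)/91000 = 0.00005455 A
|I_R1| = 0.00005455 A

Final answer: |I_R1| = 5.455e-05 A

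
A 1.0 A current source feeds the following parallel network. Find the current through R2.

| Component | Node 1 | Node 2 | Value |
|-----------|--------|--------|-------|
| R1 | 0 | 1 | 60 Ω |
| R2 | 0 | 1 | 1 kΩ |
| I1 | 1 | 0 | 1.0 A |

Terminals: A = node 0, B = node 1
All resistors sit directly between nodes 0 and 1, so they are in parallel and share one voltage V; the full source current 1 A splits among them.
1/R_par = 1/60 + 1/1000 = 0.01767 S  =>  R_par = 56.6 Ω
V = I × R_par = 1 × 56.6 = 56.6 V
I_R2 = V/R2 = 56.6/1000 = 0.0566 A

Final answer: 0.0566 A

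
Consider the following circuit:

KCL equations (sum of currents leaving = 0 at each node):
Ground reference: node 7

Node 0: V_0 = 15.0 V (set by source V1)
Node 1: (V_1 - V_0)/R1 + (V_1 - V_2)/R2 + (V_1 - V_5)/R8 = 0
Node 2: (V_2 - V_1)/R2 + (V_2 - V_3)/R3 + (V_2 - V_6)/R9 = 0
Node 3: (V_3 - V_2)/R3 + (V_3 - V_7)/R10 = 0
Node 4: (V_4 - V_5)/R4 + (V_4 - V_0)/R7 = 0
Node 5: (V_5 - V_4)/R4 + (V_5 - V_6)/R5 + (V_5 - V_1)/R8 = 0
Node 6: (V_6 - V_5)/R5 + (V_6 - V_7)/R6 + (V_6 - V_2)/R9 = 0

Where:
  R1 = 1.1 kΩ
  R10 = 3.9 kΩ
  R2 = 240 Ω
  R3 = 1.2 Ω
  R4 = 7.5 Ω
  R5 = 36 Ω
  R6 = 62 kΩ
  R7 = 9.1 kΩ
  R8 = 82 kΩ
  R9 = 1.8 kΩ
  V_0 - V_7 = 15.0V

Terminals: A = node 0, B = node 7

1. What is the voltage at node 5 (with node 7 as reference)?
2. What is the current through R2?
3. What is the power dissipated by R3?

Nodal analysis, taking node 7 as the 0 V reference.
Source V1 fixes V_0 = 15 V.
KCL at each unknown node (sum of currents leaving = 0; resistances in Ω):
  Node 1: (V_1 - 15)/1100 + (V_1 - V_2)/240 + (V_1 - V_5)/82000 = 0
  Node 2: (V_2 - V_1)/240 + (V_2 - V_3)/1.2 + (V_2 - V_6)/1800 = 0
  Node 3: (V_3 - V_2)/1.2 + (V_3 - 0)/3900 = 0
  Node 4: (V_4 - V_5)/7.5 + (V_4 - 15)/9100 = 0
  Node 5: (V_5 - V_4)/7.5 + (V_5 - V_6)/36 + (V_5 - V_1)/82000 = 0
  Node 6: (V_6 - V_5)/36 + (V_6 - 0)/62000 + (V_6 - V_2)/1800 = 0
Collecting terms (coefficients in siemens):
  0.005088·V_1 - 0.004167·V_2 - 0.0000122·V_5 = 0.01364
  0.8381·V_2 - 0.004167·V_1 - 0.8333·V_3 - 0.0005556·V_6 = 0
  0.8336·V_3 - 0.8333·V_2 = 0
  0.1334·V_4 - 0.1333·V_5 = 0.001648
  0.1611·V_5 - 0.0000122·V_1 - 0.1333·V_4 - 0.02778·V_6 = 0
  0.02835·V_6 - 0.0005556·V_2 - 0.02778·V_5 = 0
Solving these 6 simultaneous equations (Gaussian elimination) gives:
  V_1 = 12 V, V_2 = 11.34 V, V_3 = 11.34 V, V_4 = 11.68 V
  V_5 = 11.68 V, V_6 = 11.67 V
Part 1:
  Read off the nodal solution: V_5 = 11.68 V
Part 2:
  I_R2 = (V_1 - V_2)/R2 = (12 - 11.34)/240 = 0.002727 A
  Magnitude: I_R2 = 0.002727 A
Part 3:
  I_R3 = (V_2 - V_3)/R3 = (11.34 - 11.34)/1.2 = 0.002907 A
  P_R3 = I_R3² × R3 = (0.002907)² × 1.2 = 0.00001014 W

Final answers:
1. V_5 = 11.68 V
2. I_R2 = 0.002727 A
3. P_R3 = 1.014e-05 W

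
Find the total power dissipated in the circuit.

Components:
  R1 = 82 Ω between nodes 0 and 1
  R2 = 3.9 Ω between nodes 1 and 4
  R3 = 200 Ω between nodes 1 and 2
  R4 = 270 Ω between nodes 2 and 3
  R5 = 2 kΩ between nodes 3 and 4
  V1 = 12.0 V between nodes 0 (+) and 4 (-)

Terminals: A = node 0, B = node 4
Nodal analysis, taking node 4 as the 0 V reference.
Source V1 fixes V_0 = 12 V.
KCL at each unknown node (sum of currents leaving = 0; resistances in Ω):
  Node 1: (V_1 - 12)/82 + (V_1 - 0)/3.9 + (V_1 - V_2)/200 = 0
  Node 2: (V_2 - V_1)/200 + (V_2 - V_3)/270 = 0
  Node 3: (V_3 - V_2)/270 + (V_3 - 0)/2000 = 0
Collecting terms (coefficients in siemens):
  0.2736·V_1 - 0.005·V_2 = 0.1463
  0.008704·V_2 - 0.005·V_1 - 0.003704·V_3 = 0
  0.004204·V_3 - 0.003704·V_2 = 0
Solving these 3 simultaneous equations (Gaussian elimination) gives:
  V_1 = 0.544 V, V_2 = 0.5 V, V_3 = 0.4405 V
Power in each resistor, P = (ΔV)²/R:
  P_R1 = (12 - 0.544)²/82 = 1.6 W
  P_R2 = (0.544 - 0)²/3.9 = 0.07588 W
  P_R3 = (0.544 - 0.5)²/200 = 0.000009701 W
  P_R4 = (0.5 - 0.4405)²/270 = 0.0000131 W
  P_R5 = (0.4405 - 0)²/2000 = 0.00009701 W
P_total = P_R1 + P_R2 + P_R3 + P_R4 + P_R5 = 1.676 W

Final answer: 1.676 W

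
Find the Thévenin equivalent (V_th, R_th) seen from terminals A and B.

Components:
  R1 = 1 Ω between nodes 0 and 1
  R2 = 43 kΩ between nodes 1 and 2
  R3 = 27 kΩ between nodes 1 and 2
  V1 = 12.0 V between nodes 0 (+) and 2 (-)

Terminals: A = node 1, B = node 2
Step 1 — V_th is the open-circuit voltage V_A - V_B (nothing connected across the terminals).
Nodal analysis, taking node 2 as the 0 V reference.
Source V1 fixes V_0 = 12 V.
KCL at each unknown node (sum of currents leaving = 0; resistances in Ω):
  Node 1: (V_1 - 12)/1 + (V_1 - 0)/43000 + (V_1 - 0)/27000 = 0
Collecting terms: 1 × V_1 = 12  =>  V_1 = 12 V
V_th = V_1 - V_2 = 12 - 0 = 12 V
Step 2 — R_th: zero the source — replace V1 by a short circuit (node 2 merges into node 0) — and find the resistance seen between A (node 1) and B (node 0).
Reduce the network between node 1 (A) and node 0 (B) by series/parallel combination:
  Rp1 = R1 ‖ R2 ‖ R3 (parallel, all between nodes 0 and 1) = 1/(1/1 + 1/43000 + 1/27000) = 0.9999 Ω
R_th = 0.9999 Ω

Final answer: V_th = 12 V, R_th = 0.9999 Ω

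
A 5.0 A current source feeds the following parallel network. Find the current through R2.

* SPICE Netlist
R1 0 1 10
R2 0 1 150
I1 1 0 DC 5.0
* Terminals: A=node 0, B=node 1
All resistors sit directly between nodes 0 and 1, so they are in parallel and share one voltage V; the full source current 5 A splits among them.
1/R_par = 1/10 + 1/150 = 0.1067 S  =>  R_par = 9.375 Ω
V = I × R_par = 5 × 9.375 = 46.88 V
I_R2 = V/R2 = 46.88/150 = 0.3125 A

Final answer: 0.3125 A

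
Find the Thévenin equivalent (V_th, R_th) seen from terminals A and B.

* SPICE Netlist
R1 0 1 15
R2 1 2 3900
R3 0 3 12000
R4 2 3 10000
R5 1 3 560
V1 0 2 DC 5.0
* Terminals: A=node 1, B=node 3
Step 1 — V_th is the open-circuit voltage V_A - V_B (nothing connected across the terminals).
Nodal analysis, taking node 2 as the 0 V reference.
Source V1 fixes V_0 = 5 V.
KCL at each unknown node (sum of currents leaving = 0; resistances in Ω):
  Node 1: (V_1 - 5)/15 + (V_1 - 0)/3900 + (V_1 - V_3)/560 = 0
  Node 3: (V_3 - 5)/12000 + (V_3 - 0)/10000 + (V_3 - V_1)/560 = 0
Collecting terms (coefficients in siemens):
  0.06871·V_1 - 0.001786·V_3 = 0.3333
  0.001969·V_3 - 0.001786·V_1 = 0.0004167
Determinant D = (0.06871)(0.001969) - (-0.001786)(-0.001786) = 0.0001321
V_1 = [(0.3333)(0.001969) - (-0.001786)(0.0004167)]/D = 4.974 V
V_3 = [(0.06871)(0.0004167) - (0.3333)(-0.001786)]/D = 4.723 V
V_th = V_1 - V_3 = 4.974 - 4.723 = 0.2515 V
Step 2 — R_th: zero the source — replace V1 by a short circuit (node 2 merges into node 0) — and find the resistance seen between A (node 1) and B (node 3).
Reduce the network between node 1 (A) and node 3 (B) by series/parallel combination:
  Rp1 = R1 ‖ R2 (parallel, both between nodes 0 and 1) = 1/(1/15 + 1/3900) = 14.94 Ω
  Rp2 = R3 ‖ R4 (parallel, both between nodes 0 and 3) = 1/(1/12000 + 1/10000) = 5455 Ω
  Rs1 = Rp1 + Rp2 (series, joined only at node 0) = 14.94 + 5455 = 5469 Ω
  Rp3 = R5 ‖ Rs1 (parallel, both between nodes 1 and 3) = 1/(1/560 + 1/5469) = 508 Ω
R_th = 508 Ω

Final answer: V_th = 0.2515 V, R_th = 508 Ω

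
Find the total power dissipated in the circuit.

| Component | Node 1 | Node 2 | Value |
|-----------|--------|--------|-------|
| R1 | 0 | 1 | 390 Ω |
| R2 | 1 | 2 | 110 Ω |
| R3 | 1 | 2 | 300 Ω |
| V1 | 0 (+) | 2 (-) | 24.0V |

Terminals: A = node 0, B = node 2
Nodal analysis, taking node 2 as the 0 V reference.
Source V1 fixes V_0 = 24 V.
KCL at each unknown node (sum of currents leaving = 0; resistances in Ω):
  Node 1: (V_1 - 24)/390 + (V_1 - 0)/110 + (V_1 - 0)/300 = 0
Collecting terms: 0.01499 × V_1 = 0.06154  =>  V_1 = 4.106 V
Power in each resistor, P = (ΔV)²/R:
  P_R1 = (24 - 4.106)²/390 = 1.015 W
  P_R2 = (4.106 - 0)²/110 = 0.1532 W
  P_R3 = (4.106 - 0)²/300 = 0.05619 W
P_total = P_R1 + P_R2 + P_R3 = 1.224 W

Final answer: 1.224 W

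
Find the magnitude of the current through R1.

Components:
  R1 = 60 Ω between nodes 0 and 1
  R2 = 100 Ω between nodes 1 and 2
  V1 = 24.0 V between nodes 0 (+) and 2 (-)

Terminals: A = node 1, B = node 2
Nodal analysis, taking node 2 as the 0 V reference.
Source V1 fixes V_0 = 24 V.
KCL at each unknown node (sum of currents leaving = 0; resistances in Ω):
  Node 1: (V_1 - 24)/60 + (V_1 - 0)/100 = 0
Collecting terms: 0.02667 × V_1 = 0.4  =>  V_1 = 15 V
I_R1 = (V_0 - V_1)/R1 = (24 - 15)/60 = 0.15 A
|I_R1| = 0.15 A

Final answer: |I_R1| = 0.15 A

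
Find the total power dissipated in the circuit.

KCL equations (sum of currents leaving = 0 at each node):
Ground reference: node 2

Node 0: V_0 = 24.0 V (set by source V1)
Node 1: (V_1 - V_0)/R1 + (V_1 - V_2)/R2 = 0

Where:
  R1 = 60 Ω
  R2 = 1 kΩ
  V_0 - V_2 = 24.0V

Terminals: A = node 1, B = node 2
Nodal analysis, taking node 2 as the 0 V reference.
Source V1 fixes V_0 = 24 V.
KCL at each unknown node (sum of currents leaving = 0; resistances in Ω):
  Node 1: (V_1 - 24)/60 + (V_1 - 0)/1000 = 0
Collecting terms: 0.01767 × V_1 = 0.4  =>  V_1 = 22.64 V
Power in each resistor, P = (ΔV)²/R:
  P_R1 = (24 - 22.64)²/60 = 0.03076 W
  P_R2 = (22.64 - 0)²/1000 = 0.5126 W
P_total = P_R1 + P_R2 = 0.5434 W

Final answer: 0.5434 W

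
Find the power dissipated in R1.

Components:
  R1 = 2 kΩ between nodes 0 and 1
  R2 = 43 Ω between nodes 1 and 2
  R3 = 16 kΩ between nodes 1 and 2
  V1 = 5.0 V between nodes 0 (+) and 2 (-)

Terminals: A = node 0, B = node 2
Nodal analysis, taking node 2 as the 0 V reference.
Source V1 fixes V_0 = 5 V.
KCL at each unknown node (sum of currents leaving = 0; resistances in Ω):
  Node 1: (V_1 - 5)/2000 + (V_1 - 0)/43 + (V_1 - 0)/16000 = 0
Collecting terms: 0.02382 × V_1 = 0.0025  =>  V_1 = 0.105 V
I_R1 = (V_0 - V_1)/R1 = (5 - 0.105)/2000 = 0.002448 A
P_R1 = I_R1² × R1 = (0.002448)² × 2000 = 0.01198 W

Final answer: 0.01198 W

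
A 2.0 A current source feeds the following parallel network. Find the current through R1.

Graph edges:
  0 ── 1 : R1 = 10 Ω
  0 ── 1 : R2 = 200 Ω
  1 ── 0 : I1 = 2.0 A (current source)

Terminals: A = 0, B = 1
All resistors sit directly between nodes 0 and 1, so they are in parallel and share one voltage V; the full source current 2 A splits among them.
1/R_par = 1/10 + 1/200 = 0.105 S  =>  R_par = 9.524 Ω
V = I × R_par = 2 × 9.524 = 19.05 V
I_R1 = V/R1 = 19.05/10 = 1.905 A

Final answer: 1.905 A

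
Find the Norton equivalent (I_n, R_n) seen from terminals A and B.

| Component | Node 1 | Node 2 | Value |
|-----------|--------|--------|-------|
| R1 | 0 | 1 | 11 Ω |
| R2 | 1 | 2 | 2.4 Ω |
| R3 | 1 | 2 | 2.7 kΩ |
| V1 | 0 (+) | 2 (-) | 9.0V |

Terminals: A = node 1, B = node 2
Find the Thévenin equivalent first; then I_n = V_th/R_th and R_n = R_th.
Step 1 — V_th is the open-circuit voltage V_A - V_B (nothing connected across the terminals).
Nodal analysis, taking node 2 as the 0 V reference.
Source V1 fixes V_0 = 9 V.
KCL at each unknown node (sum of currents leaving = 0; resistances in Ω):
  Node 1: (V_1 - 9)/11 + (V_1 - 0)/2.4 + (V_1 - 0)/2700 = 0
Collecting terms: 0.5079 × V_1 = 0.8182  =>  V_1 = 1.611 V
V_th = V_1 - V_2 = 1.611 - 0 = 1.611 V
Step 2 — R_th: zero the source — replace V1 by a short circuit (node 2 merges into node 0) — and find the resistance seen between A (node 1) and B (node 0).
Reduce the network between node 1 (A) and node 0 (B) by series/parallel combination:
  Rp1 = R1 ‖ R2 ‖ R3 (parallel, all between nodes 0 and 1) = 1/(1/11 + 1/2.4 + 1/2700) = 1.969 Ω
R_th = 1.969 Ω
I_n = V_th/R_th = 1.611/1.969 = 0.8182 A, and R_n = R_th = 1.969 Ω

Final answer: I_n = 0.8182 A, R_n = 1.969 Ω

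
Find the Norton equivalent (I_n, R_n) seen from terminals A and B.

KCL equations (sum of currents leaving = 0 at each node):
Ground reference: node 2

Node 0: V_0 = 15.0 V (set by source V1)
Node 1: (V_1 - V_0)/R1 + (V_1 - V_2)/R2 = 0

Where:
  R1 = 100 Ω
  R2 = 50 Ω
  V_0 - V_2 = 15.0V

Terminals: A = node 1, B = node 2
Find the Thévenin equivalent first; then I_n = V_th/R_th and R_n = R_th.
Step 1 — V_th is the open-circuit voltage V_A - V_B (nothing connected across the terminals).
Nodal analysis, taking node 2 as the 0 V reference.
Source V1 fixes V_0 = 15 V.
KCL at each unknown node (sum of currents leaving = 0; resistances in Ω):
  Node 1: (V_1 - 15)/100 + (V_1 - 0)/50 = 0
Collecting terms: 0.03 × V_1 = 0.15  =>  V_1 = 5 V
V_th = V_1 - V_2 = 5 - 0 = 5 V
Step 2 — R_th: zero the source — replace V1 by a short circuit (node 2 merges into node 0) — and find the resistance seen between A (node 1) and B (node 0).
Reduce the network between node 1 (A) and node 0 (B) by series/parallel combination:
  Rp1 = R1 ‖ R2 (parallel, both between nodes 0 and 1) = 1/(1/100 + 1/50) = 33.33 Ω
R_th = 33.33 Ω
I_n = V_th/R_th = 5/33.33 = 0.15 A, and R_n = R_th = 33.33 Ω

Final answer: I_n = 0.15 A, R_n = 33.33 Ω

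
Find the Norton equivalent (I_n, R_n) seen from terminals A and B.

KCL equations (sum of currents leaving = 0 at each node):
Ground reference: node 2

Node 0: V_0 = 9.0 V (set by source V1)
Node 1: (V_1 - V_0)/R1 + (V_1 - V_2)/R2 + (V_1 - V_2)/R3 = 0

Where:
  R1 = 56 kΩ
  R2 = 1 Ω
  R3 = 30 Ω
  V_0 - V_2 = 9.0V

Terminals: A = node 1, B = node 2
Find the Thévenin equivalent first; then I_n = V_th/R_th and R_n = R_th.
Step 1 — V_th is the open-circuit voltage V_A - V_B (nothing connected across the terminals).
Nodal analysis, taking node 2 as the 0 V reference.
Source V1 fixes V_0 = 9 V.
KCL at each unknown node (sum of currents leaving = 0; resistances in Ω):
  Node 1: (V_1 - 9)/56000 + (V_1 - 0)/1 + (V_1 - 0)/30 = 0
Collecting terms: 1.033 × V_1 = 0.0001607  =>  V_1 = 0.0001555 V
V_th = V_1 - V_2 = 0.0001555 - 0 = 0.0001555 V
Step 2 — R_th: zero the source — replace V1 by a short circuit (node 2 merges into node 0) — and find the resistance seen between A (node 1) and B (node 0).
Reduce the network between node 1 (A) and node 0 (B) by series/parallel combination:
  Rp1 = R1 ‖ R2 ‖ R3 (parallel, all between nodes 0 and 1) = 1/(1/56000 + 1/1 + 1/30) = 0.9677 Ω
R_th = 0.9677 Ω
I_n = V_th/R_th = 0.0001555/0.9677 = 0.0001607 A, and R_n = R_th = 0.9677 Ω

Final answer: I_n = 0.0001607 A, R_n = 0.9677 Ω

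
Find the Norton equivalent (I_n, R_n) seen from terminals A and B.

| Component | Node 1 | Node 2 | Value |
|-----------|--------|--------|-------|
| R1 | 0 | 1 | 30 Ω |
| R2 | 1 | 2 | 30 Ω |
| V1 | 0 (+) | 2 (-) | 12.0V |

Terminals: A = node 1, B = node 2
Find the Thévenin equivalent first; then I_n = V_th/R_th and R_n = R_th.
Step 1 — V_th is the open-circuit voltage V_A - V_B (nothing connected across the terminals).
Nodal analysis, taking node 2 as the 0 V reference.
Source V1 fixes V_0 = 12 V.
KCL at each unknown node (sum of currents leaving = 0; resistances in Ω):
  Node 1: (V_1 - 12)/30 + (V_1 - 0)/30 = 0
Collecting terms: 0.06667 × V_1 = 0.4  =>  V_1 = 6 V
V_th = V_1 - V_2 = 6 - 0 = 6 V
Step 2 — R_th: zero the source — replace V1 by a short circuit (node 2 merges into node 0) — and find the resistance seen between A (node 1) and B (node 0).
Reduce the network between node 1 (A) and node 0 (B) by series/parallel combination:
  Rp1 = R1 ‖ R2 (parallel, both between nodes 0 and 1) = 1/(1/30 + 1/30) = 15 Ω
R_th = 15 Ω
I_n = V_th/R_th = 6/15 = 0.4 A, and R_n = R_th = 15 Ω

Final answer: I_n = 0.4 A, R_n = 15 Ω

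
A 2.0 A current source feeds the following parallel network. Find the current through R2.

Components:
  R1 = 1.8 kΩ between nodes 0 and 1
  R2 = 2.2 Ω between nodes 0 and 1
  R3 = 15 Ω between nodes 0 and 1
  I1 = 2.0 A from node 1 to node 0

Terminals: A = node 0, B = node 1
All resistors sit directly between nodes 0 and 1, so they are in parallel and share one voltage V; the full source current 2 A splits among them.
1/R_par = 1/1800 + 1/2.2 + 1/15 = 0.5218 S  =>  R_par = 1.917 Ω
V = I × R_par = 2 × 1.917 = 3.833 V
I_R2 = V/R2 = 3.833/2.2 = 1.742 A

Final answer: 1.742 A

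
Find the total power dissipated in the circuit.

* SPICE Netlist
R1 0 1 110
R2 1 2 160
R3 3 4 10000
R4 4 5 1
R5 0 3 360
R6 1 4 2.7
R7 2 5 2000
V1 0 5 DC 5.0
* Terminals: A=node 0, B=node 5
Nodal analysis, taking node 5 as the 0 V reference.
Source V1 fixes V_0 = 5 V.
KCL at each unknown node (sum of currents leaving = 0; resistances in Ω):
  Node 1: (V_1 - 5)/110 + (V_1 - V_2)/160 + (V_1 - V_4)/2.7 = 0
  Node 2: (V_2 - V_1)/160 + (V_2 - 0)/2000 = 0
  Node 3: (V_3 - V_4)/10000 + (V_3 - 5)/360 = 0
  Node 4: (V_4 - V_3)/10000 + (V_4 - 0)/1 + (V_4 - V_1)/2.7 = 0
Collecting terms (coefficients in siemens):
  0.3857·V_1 - 0.00625·V_2 - 0.3704·V_4 = 0.04545
  0.00675·V_2 - 0.00625·V_1 = 0
  0.002878·V_3 - 0.0001·V_4 = 0.01389
  1.37·V_4 - 0.3704·V_1 - 0.0001·V_3 = 0
Solving these 4 simultaneous equations (Gaussian elimination) gives:
  V_1 = 0.1629 V, V_2 = 0.1508 V, V_3 = 4.828 V, V_4 = 0.04438 V
Power in each resistor, P = (ΔV)²/R:
  P_R1 = (5 - 0.1629)²/110 = 0.2127 W
  P_R2 = (0.1629 - 0.1508)²/160 = 0.00000091 W
  P_R3 = (4.828 - 0.04438)²/10000 = 0.002288 W
  P_R4 = (0.04438 - 0)²/1 = 0.001969 W
  P_R5 = (5 - 4.828)²/360 = 0.00008237 W
  P_R6 = (0.1629 - 0.04438)²/2.7 = 0.005203 W
  P_R7 = (0.1508 - 0)²/2000 = 0.00001138 W
P_total = P_R1 + P_R2 + P_R3 + P_R4 + P_R5 + P_R6 + P_R7 = 0.2223 W

Final answer: 0.2223 W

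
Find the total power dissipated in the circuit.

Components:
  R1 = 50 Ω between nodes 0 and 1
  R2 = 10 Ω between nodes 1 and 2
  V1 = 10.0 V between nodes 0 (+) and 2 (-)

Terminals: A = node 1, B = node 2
Nodal analysis, taking node 2 as the 0 V reference.
Source V1 fixes V_0 = 10 V.
KCL at each unknown node (sum of currents leaving = 0; resistances in Ω):
  Node 1: (V_1 - 10)/50 + (V_1 - 0)/10 = 0
Collecting terms: 0.12 × V_1 = 0.2  =>  V_1 = 1.667 V
Power in each resistor, P = (ΔV)²/R:
  P_R1 = (10 - 1.667)²/50 = 1.389 W
  P_R2 = (1.667 - 0)²/10 = 0.2778 W
P_total = P_R1 + P_R2 = 1.667 W

Final answer: 1.667 W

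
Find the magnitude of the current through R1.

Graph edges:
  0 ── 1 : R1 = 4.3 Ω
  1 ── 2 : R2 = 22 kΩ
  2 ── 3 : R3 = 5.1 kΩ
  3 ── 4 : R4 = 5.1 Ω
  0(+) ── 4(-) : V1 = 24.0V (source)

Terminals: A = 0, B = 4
Nodal analysis, taking node 4 as the 0 V reference.
Source V1 fixes V_0 = 24 V.
KCL at each unknown node (sum of currents leaving = 0; resistances in Ω):
  Node 1: (V_1 - 24)/4.3 + (V_1 - V_2)/22000 = 0
  Node 2: (V_2 - V_1)/22000 + (V_2 - V_3)/5100 = 0
  Node 3: (V_3 - V_2)/5100 + (V_3 - 0)/5.1 = 0
Collecting terms (coefficients in siemens):
  0.2326·V_1 - 0.00004545·V_2 = 5.581
  0.0002415·V_2 - 0.00004545·V_1 - 0.0001961·V_3 = 0
  0.1963·V_3 - 0.0001961·V_2 = 0
Solving these 3 simultaneous equations (Gaussian elimination) gives:
  V_1 = 24 V, V_2 = 4.52 V, V_3 = 0.004515 V
I_R1 = (V_0 - V_1)/R1 = (24 - 24)/4.3 = 0.0008853 A
|I_R1| = 0.0008853 A

Final answer: |I_R1| = 0.0008853 A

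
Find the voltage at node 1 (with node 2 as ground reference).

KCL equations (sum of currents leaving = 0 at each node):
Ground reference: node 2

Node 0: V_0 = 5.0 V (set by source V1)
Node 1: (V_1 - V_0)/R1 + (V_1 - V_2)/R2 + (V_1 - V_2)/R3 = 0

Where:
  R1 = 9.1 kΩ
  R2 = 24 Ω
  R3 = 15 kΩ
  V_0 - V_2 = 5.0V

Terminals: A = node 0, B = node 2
Nodal analysis, taking node 2 as the 0 V reference.
Source V1 fixes V_0 = 5 V.
KCL at each unknown node (sum of currents leaving = 0; resistances in Ω):
  Node 1: (V_1 - 5)/9100 + (V_1 - 0)/24 + (V_1 - 0)/15000 = 0
Collecting terms: 0.04184 × V_1 = 0.0005495  =>  V_1 = 0.01313 V
The requested potential is V_1 = 0.01313 V.

Final answer: V_1 = 0.01313 V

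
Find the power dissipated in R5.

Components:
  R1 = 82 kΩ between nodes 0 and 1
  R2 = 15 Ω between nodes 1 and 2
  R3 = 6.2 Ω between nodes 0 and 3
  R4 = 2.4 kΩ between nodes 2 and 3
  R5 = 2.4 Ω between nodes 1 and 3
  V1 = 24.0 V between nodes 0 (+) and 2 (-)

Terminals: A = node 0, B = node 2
Nodal analysis, taking node 2 as the 0 V reference.
Source V1 fixes V_0 = 24 V.
KCL at each unknown node (sum of currents leaving = 0; resistances in Ω):
  Node 1: (V_1 - 24)/82000 + (V_1 - 0)/15 + (V_1 - V_3)/2.4 = 0
  Node 3: (V_3 - 24)/6.2 + (V_3 - 0)/2400 + (V_3 - V_1)/2.4 = 0
Collecting terms (coefficients in siemens):
  0.4833·V_1 - 0.4167·V_3 = 0.0002927
  0.5784·V_3 - 0.4167·V_1 = 3.871
Determinant D = (0.4833)(0.5784) - (-0.4167)(-0.4167) = 0.1059
V_1 = [(0.0002927)(0.5784) - (-0.4167)(3.871)]/D = 15.23 V
V_3 = [(0.4833)(3.871) - (0.0002927)(-0.4167)]/D = 17.66 V
I_R5 = (V_1 - V_3)/R5 = (15.23 - 17.66)/2.4 = -1.015 A
P_R5 = I_R5² × R5 = (-1.015)² × 2.4 = 2.472 W

Final answer: 2.472 W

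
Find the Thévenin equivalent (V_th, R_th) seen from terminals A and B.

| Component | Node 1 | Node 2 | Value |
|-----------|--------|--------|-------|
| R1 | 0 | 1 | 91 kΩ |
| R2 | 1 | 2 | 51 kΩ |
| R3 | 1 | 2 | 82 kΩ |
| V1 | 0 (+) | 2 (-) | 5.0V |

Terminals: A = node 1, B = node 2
Step 1 — V_th is the open-circuit voltage V_A - V_B (nothing connected across the terminals).
Nodal analysis, taking node 2 as the 0 V reference.
Source V1 fixes V_0 = 5 V.
KCL at each unknown node (sum of currents leaving = 0; resistances in Ω):
  Node 1: (V_1 - 5)/91000 + (V_1 - 0)/51000 + (V_1 - 0)/82000 = 0
Collecting terms: 0.00004279 × V_1 = 0.00005495  =>  V_1 = 1.284 V
V_th = V_1 - V_2 = 1.284 - 0 = 1.284 V
Step 2 — R_th: zero the source — replace V1 by a short circuit (node 2 merges into node 0) — and find the resistance seen between A (node 1) and B (node 0).
Reduce the network between node 1 (A) and node 0 (B) by series/parallel combination:
  Rp1 = R1 ‖ R2 ‖ R3 (parallel, all between nodes 0 and 1) = 1/(1/91000 + 1/51000 + 1/82000) = 23370 Ω
R_th = 23.37 kΩ

Final answer: V_th = 1.284 V, R_th = 23.37 kΩ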